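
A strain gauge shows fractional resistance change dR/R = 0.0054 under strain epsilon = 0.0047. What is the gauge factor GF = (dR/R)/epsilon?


GF = (dR/R) / epsilon
= 0.0054 / 0.0047
= 1.1489

1.1489


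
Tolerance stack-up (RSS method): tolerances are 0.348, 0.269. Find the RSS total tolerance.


RSS = sqrt(0.348^2 + 0.269^2)
= sqrt(0.193465)
= 0.4398

0.4398


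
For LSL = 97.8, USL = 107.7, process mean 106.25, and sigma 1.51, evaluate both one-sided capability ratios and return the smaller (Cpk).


Cpu = (USL - mean) / (3*sigma) = (107.7 - 106.25) / (3*1.51) = 0.3201
Cpl = (mean - LSL) / (3*sigma) = (106.25 - 97.8) / (3*1.51) = 1.8653
Cpk = min(Cpu, Cpl) = 0.3201

0.3201


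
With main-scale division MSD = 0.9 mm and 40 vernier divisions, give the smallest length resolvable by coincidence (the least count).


LC = MSD / n_div
= 0.9 / 40
= 0.0225

0.0225


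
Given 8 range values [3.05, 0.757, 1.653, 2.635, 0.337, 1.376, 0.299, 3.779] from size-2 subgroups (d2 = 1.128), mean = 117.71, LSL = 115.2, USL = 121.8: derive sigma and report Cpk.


R_bar = (3.05 + 0.757 + 1.653 + 2.635 + 0.337 + 1.376 + 0.299 + 3.779) / 8 = 1.73575
sigma = R_bar / d2 = 1.73575 / 1.128 = 1.5387855
Cp = (USL - LSL)/(6*sigma) = (121.8 - 115.2)/(6*1.5387855) = 0.7148
Cpu = (121.8 - 117.71)/(3*1.5387855) = 0.8860
Cpl = (117.71 - 115.2)/(3*1.5387855) = 0.5437
Cpk = min(Cpu, Cpl) = 0.5437

0.5437


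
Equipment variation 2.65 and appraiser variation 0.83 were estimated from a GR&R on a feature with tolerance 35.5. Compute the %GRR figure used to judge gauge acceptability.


GRR = sqrt(EV^2 + AV^2) = sqrt(2.65^2 + 0.83^2) = 2.7769408
%GRR = GRR / tol * 100 = 2.7769408 / 35.5 * 100
%GRR = 7.8224

7.8224


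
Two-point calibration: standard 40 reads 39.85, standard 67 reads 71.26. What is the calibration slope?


slope = (y2 - y1) / (x2 - x1)
= (71.26 - 39.85) / (67 - 40)
= 31.4100 / 27
= 1.1633

1.1633


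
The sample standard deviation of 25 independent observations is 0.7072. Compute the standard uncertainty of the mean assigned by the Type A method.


u_A = s / sqrt(n)
u_A = 0.7072 / sqrt(25)
u_A = 0.7072 / 5
u_A = 0.1414

0.1414


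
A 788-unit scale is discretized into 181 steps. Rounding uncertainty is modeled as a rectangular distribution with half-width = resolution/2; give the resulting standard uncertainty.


resolution = range / divisions
resolution = 788 / 181 = 4.3535912
u_res = resolution / (2*sqrt(3))
u_res = 4.3535912 / 3.4641016
u_res = 1.2568

1.2568


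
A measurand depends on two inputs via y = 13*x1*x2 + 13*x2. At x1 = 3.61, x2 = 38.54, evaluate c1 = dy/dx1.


y = 13*x1*x2 + 13*x2
dy/dx1 = 13*x2
Evaluate at x2 = 38.54: c1 = 13 * 38.54
c1 = 501.0200

501.0200


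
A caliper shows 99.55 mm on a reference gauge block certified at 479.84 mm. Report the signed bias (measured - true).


Systematic error = measured - true
= 99.55 - 479.84
= -380.2900

-380.2900


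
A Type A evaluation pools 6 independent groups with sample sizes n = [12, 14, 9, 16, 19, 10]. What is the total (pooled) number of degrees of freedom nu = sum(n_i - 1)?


nu = sum_i (n_i - 1)
nu = ((12 - 1) + (14 - 1) + (9 - 1) + (16 - 1) + (19 - 1) + (10 - 1))
nu = 11 + 13 + 8 + 15 + 18 + 9
nu = 74

74


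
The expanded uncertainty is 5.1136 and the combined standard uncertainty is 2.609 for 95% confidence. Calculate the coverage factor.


k = U / uc
k = 5.1136 / 2.609
k = 1.96

1.96


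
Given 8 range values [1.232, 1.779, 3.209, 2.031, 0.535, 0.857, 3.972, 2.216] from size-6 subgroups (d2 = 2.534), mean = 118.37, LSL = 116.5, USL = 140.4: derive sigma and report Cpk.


R_bar = (1.232 + 1.779 + 3.209 + 2.031 + 0.535 + 0.857 + 3.972 + 2.216) / 8 = 1.978875
sigma = R_bar / d2 = 1.978875 / 2.534 = 0.78092936
Cp = (USL - LSL)/(6*sigma) = (140.4 - 116.5)/(6*0.78092936) = 5.1008
Cpu = (140.4 - 118.37)/(3*0.78092936) = 9.4033
Cpl = (118.37 - 116.5)/(3*0.78092936) = 0.7982
Cpk = min(Cpu, Cpl) = 0.7982

0.7982


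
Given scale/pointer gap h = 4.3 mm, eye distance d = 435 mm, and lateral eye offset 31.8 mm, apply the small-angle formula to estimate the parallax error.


error = h * offset / d
= 4.3 * 31.8 / 435
= 0.3143

0.3143


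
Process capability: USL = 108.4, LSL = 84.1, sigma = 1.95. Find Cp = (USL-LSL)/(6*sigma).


Cp = (USL - LSL) / (6 * sigma)
= (108.4 - 84.1) / (6 * 1.95)
= 24.3000 / 11.7000
= 2.0769

2.0769


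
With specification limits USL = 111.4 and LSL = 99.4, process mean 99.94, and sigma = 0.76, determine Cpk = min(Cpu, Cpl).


Cpu = (USL - mean) / (3*sigma) = (111.4 - 99.94) / (3*0.76) = 5.0263
Cpl = (mean - LSL) / (3*sigma) = (99.94 - 99.4) / (3*0.76) = 0.2368
Cpk = min(Cpu, Cpl) = 0.2368

0.2368


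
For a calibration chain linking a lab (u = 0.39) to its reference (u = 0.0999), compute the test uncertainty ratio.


TUR = u_lab / u_ref
= 0.39 / 0.0999
= 3.9039

3.9039


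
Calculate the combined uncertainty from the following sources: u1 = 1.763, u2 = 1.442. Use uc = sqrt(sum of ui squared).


uc = sqrt(1.763^2 + 1.442^2)
uc = sqrt(5.187533)
uc = 2.2776

2.2776


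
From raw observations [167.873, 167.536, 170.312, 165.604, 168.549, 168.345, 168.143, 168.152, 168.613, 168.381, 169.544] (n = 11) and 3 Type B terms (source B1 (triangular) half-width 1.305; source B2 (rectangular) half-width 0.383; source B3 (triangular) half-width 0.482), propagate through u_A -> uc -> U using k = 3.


mean = (167.873 + 167.536 + 170.312 + 165.604 + 168.549 + 168.345 + 168.143 + 168.152 + 168.613 + 168.381 + 169.544) / 11 = 168.2774545
s = sqrt(sum((x - mean)^2)/(n-1)) = 1.1764199
u_A = s / sqrt(n) = 1.1764199 / sqrt(11) = 0.35470395
u_B1 = 1.305 / sqrt(6) = 0.53276402
u_B2 = 0.383 / sqrt(3) = 0.22112515
u_B3 = 0.482 / sqrt(6) = 0.19677568
uc = sqrt(0.35470395^2 + 0.53276402^2 + 0.22112515^2 + 0.19677568^2) = 0.70517331
U = k * uc = 3 * 0.70517331
U = 2.1155

2.1155


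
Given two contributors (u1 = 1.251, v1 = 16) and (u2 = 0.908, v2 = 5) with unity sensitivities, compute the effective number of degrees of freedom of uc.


uc = sqrt(u1^2 + u2^2) = sqrt(1.251^2 + 0.908^2) = 1.5457894
v_eff = uc^4 / (u1^4/v1 + u2^4/v2)
= 1.5457894^4 / (1.251^4/16 + 0.908^4/5)
= 5.7095424 / 0.28902494
v_eff = 19.7545

19.7545


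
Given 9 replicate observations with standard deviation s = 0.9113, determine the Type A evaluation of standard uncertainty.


u_A = s / sqrt(n)
u_A = 0.9113 / sqrt(9)
u_A = 0.9113 / 3
u_A = 0.3038

0.3038


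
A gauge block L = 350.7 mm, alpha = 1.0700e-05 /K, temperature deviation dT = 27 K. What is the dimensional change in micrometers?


dL = L * alpha * dT
= 350.7 * 1.0700e-05 * 27
= 0.1013172 mm
dL_um = 0.1013172 * 1000 = 101.3172 um

101.3172


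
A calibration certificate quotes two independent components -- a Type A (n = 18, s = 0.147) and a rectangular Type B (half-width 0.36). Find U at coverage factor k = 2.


u_A = s / sqrt(n) = 0.147 / sqrt(18) = 0.034648232
u_B = half_width / sqrt(3) = 0.36 / sqrt(3) = 0.2078461
uc = sqrt(u_A^2 + u_B^2) = sqrt(0.034648232^2 + 0.2078461^2) = 0.21071426
U = k * uc = 2 * 0.21071426
U = 0.4214

0.4214


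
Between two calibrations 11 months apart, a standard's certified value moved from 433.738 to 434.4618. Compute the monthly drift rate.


rate = (v2 - v1) / months
= (434.4618 - 433.738) / 11
= 0.7238 / 11
= 0.0658

0.0658


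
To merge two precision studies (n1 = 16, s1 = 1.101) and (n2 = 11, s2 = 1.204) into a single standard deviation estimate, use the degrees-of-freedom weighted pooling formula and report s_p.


s_p = sqrt(((n1-1)*s1^2 + (n2-1)*s2^2) / (n1+n2-2))
numerator = (16-1)*1.101^2 + (11-1)*1.204^2 = 18.183015 + 14.49616 = 32.679175
denominator = 16 + 11 - 2 = 25
s_p^2 = 32.679175 / 25 = 1.307167
s_p = sqrt(1.307167) = 1.1433

1.1433


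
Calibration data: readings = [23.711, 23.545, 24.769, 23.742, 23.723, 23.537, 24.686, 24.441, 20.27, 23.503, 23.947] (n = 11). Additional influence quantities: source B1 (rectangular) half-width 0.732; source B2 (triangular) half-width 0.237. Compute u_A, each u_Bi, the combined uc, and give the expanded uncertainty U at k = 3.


mean = (23.711 + 23.545 + 24.769 + 23.742 + 23.723 + 23.537 + 24.686 + 24.441 + 20.27 + 23.503 + 23.947) / 11 = 23.62490909
s = sqrt(sum((x - mean)^2)/(n-1)) = 1.2049788
u_A = s / sqrt(n) = 1.2049788 / sqrt(11) = 0.36331478
u_B1 = 0.732 / sqrt(3) = 0.4226204
u_B2 = 0.237 / sqrt(6) = 0.096754845
uc = sqrt(0.36331478^2 + 0.4226204^2 + 0.096754845^2) = 0.56565637
U = k * uc = 3 * 0.56565637
U = 1.6970

1.6970


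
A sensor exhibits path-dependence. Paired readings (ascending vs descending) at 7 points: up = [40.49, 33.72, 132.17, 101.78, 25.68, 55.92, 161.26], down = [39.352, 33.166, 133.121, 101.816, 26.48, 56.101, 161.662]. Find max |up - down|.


|40.49 - 39.352| = 1.1380
|33.72 - 33.166| = 0.5540
|132.17 - 133.121| = 0.9510
|101.78 - 101.816| = 0.0360
|25.68 - 26.48| = 0.8000
|55.92 - 56.101| = 0.1810
|161.26 - 161.662| = 0.4020
hysteresis = max(diffs) = 1.1380

1.1380


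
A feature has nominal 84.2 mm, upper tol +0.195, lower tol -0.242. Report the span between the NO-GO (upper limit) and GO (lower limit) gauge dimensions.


GO = nominal - lower_tol (smallest hole = maximum material condition)
GO = 84.2 - 0.242 = 83.958
NO-GO = nominal + upper_tol (largest hole = least material condition)
NO-GO = 84.2 + 0.195 = 84.395
spread = NO-GO - GO = 84.395 - 83.958 = 0.4370

0.4370


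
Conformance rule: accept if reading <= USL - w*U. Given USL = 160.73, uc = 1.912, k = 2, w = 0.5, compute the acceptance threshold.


U = k * uc = 2 * 1.912 = 3.824
guard band g = w * U = 0.5 * 3.824 = 1.912
AL = USL - g = 160.73 - 1.912
AL = 158.8180

158.8180


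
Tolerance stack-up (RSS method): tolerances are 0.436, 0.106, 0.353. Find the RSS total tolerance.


RSS = sqrt(0.436^2 + 0.106^2 + 0.353^2)
= sqrt(0.325941)
= 0.5709

0.5709


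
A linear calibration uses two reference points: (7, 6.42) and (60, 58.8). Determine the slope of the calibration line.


slope = (y2 - y1) / (x2 - x1)
= (58.8 - 6.42) / (60 - 7)
= 52.3800 / 53
= 0.9883

0.9883


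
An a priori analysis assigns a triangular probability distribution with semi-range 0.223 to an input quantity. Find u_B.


u_B = half_width / sqrt(6)
u_B = 0.223 / 2.4494897
u_B = 0.0910

0.0910


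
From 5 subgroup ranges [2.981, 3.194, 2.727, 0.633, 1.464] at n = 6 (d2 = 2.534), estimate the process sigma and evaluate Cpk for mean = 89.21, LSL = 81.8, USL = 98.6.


R_bar = (2.981 + 3.194 + 2.727 + 0.633 + 1.464) / 5 = 2.1998
sigma = R_bar / d2 = 2.1998 / 2.534 = 0.86811365
Cp = (USL - LSL)/(6*sigma) = (98.6 - 81.8)/(6*0.86811365) = 3.2254
Cpu = (98.6 - 89.21)/(3*0.86811365) = 3.6055
Cpl = (89.21 - 81.8)/(3*0.86811365) = 2.8452
Cpk = min(Cpu, Cpl) = 2.8452

2.8452


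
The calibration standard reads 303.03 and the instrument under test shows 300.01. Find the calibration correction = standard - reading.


Correction = standard - reading
= 303.03 - 300.01
= 3.0200

3.0200


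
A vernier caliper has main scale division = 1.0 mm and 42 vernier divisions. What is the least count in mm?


LC = MSD / n_div
= 1.0 / 42
= 0.0238

0.0238


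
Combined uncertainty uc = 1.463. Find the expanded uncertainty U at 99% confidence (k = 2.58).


U = k * uc
U = 2.58 * 1.463
U = 3.7745

3.7745


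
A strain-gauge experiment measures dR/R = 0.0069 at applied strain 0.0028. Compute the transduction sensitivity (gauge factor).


GF = (dR/R) / epsilon
= 0.0069 / 0.0028
= 2.4643

2.4643


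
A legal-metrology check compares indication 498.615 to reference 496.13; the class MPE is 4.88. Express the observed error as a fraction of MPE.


e = indication - reference = 498.615 - 496.13 = 2.4850
|e| = 2.4850
ratio = |e| / MPE = 2.4850 / 4.88
ratio = 0.5092

0.5092


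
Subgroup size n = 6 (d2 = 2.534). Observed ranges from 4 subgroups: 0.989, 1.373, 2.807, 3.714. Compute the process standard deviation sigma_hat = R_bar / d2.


R_bar = (0.989 + 1.373 + 2.807 + 3.714) / 4
R_bar = 8.883 / 4 = 2.22075
sigma_hat = R_bar / d2 = 2.22075 / 2.534 = 0.8764

0.8764


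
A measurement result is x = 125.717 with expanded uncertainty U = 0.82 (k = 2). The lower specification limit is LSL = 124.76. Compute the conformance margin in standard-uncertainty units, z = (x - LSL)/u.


u = U / k = 0.82 / 2 = 0.41
margin = |LSL - x| = |124.76 - 125.717| = 0.957
z = margin / u = 0.957 / 0.41
z = 2.3341

2.3341


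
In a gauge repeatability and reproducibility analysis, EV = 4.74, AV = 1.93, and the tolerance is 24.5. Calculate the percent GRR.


GRR = sqrt(EV^2 + AV^2) = sqrt(4.74^2 + 1.93^2) = 5.1178609
%GRR = GRR / tol * 100 = 5.1178609 / 24.5 * 100
%GRR = 20.8892

20.8892


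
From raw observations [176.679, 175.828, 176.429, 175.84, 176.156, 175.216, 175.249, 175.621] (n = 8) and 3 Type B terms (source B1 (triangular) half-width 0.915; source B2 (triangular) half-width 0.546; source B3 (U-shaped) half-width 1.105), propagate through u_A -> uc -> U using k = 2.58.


mean = (176.679 + 175.828 + 176.429 + 175.84 + 176.156 + 175.216 + 175.249 + 175.621) / 8 = 175.87725
s = sqrt(sum((x - mean)^2)/(n-1)) = 0.52458957
u_A = s / sqrt(n) = 0.52458957 / sqrt(8) = 0.18547042
u_B1 = 0.915 / sqrt(6) = 0.37354719
u_B2 = 0.546 / sqrt(6) = 0.22290357
u_B3 = 1.105 / sqrt(2) = 0.78135299
uc = sqrt(0.18547042^2 + 0.37354719^2 + 0.22290357^2 + 0.78135299^2) = 0.91331007
U = k * uc = 2.58 * 0.91331007
U = 2.3563

2.3563


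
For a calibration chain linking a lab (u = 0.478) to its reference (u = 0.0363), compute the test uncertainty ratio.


TUR = u_lab / u_ref
= 0.478 / 0.0363
= 13.1680

13.1680


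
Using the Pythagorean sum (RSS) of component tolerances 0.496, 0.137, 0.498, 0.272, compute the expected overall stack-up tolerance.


RSS = sqrt(0.496^2 + 0.137^2 + 0.498^2 + 0.272^2)
= sqrt(0.586773)
= 0.7660

0.7660


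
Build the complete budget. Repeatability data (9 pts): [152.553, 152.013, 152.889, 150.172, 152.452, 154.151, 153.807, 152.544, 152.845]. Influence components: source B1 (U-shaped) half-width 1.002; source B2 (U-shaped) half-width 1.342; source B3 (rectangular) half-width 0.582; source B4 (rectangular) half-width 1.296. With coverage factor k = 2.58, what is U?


mean = (152.553 + 152.013 + 152.889 + 150.172 + 152.452 + 154.151 + 153.807 + 152.544 + 152.845) / 9 = 152.6028889
s = sqrt(sum((x - mean)^2)/(n-1)) = 1.1331881
u_A = s / sqrt(n) = 1.1331881 / sqrt(9) = 0.37772937
u_B1 = 1.002 / sqrt(2) = 0.70852099
u_B2 = 1.342 / sqrt(2) = 0.9489373
u_B3 = 0.582 / sqrt(3) = 0.33601786
u_B4 = 1.296 / sqrt(3) = 0.74824595
uc = sqrt(0.37772937^2 + 0.70852099^2 + 0.9489373^2 + 0.33601786^2 + 0.74824595^2) = 1.4892762
U = k * uc = 2.58 * 1.4892762
U = 3.8423

3.8423


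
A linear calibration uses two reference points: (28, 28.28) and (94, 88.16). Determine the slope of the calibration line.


slope = (y2 - y1) / (x2 - x1)
= (88.16 - 28.28) / (94 - 28)
= 59.8800 / 66
= 0.9073

0.9073


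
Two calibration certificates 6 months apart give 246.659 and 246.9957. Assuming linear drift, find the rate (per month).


rate = (v2 - v1) / months
= (246.9957 - 246.659) / 6
= 0.3367 / 6
= 0.0561

0.0561


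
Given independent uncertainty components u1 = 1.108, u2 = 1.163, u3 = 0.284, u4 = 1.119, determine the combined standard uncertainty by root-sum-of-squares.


uc = sqrt(1.108^2 + 1.163^2 + 0.284^2 + 1.119^2)
uc = sqrt(3.91305)
uc = 1.9781

1.9781


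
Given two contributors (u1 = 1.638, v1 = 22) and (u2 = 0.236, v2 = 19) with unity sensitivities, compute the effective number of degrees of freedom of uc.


uc = sqrt(u1^2 + u2^2) = sqrt(1.638^2 + 0.236^2) = 1.6549139
v_eff = uc^4 / (u1^4/v1 + u2^4/v2)
= 1.6549139^4 / (1.638^4/22 + 0.236^4/19)
= 7.5006969 / 0.32737804
v_eff = 22.9114

22.9114


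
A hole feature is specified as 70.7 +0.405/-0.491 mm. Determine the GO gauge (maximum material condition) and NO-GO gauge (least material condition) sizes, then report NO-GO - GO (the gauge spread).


GO = nominal - lower_tol (smallest hole = maximum material condition)
GO = 70.7 - 0.491 = 70.209
NO-GO = nominal + upper_tol (largest hole = least material condition)
NO-GO = 70.7 + 0.405 = 71.105
spread = NO-GO - GO = 71.105 - 70.209 = 0.8960

0.8960


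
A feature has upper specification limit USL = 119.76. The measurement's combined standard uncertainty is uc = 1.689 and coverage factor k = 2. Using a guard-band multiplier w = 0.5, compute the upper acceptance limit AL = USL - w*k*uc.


U = k * uc = 2 * 1.689 = 3.378
guard band g = w * U = 0.5 * 3.378 = 1.689
AL = USL - g = 119.76 - 1.689
AL = 118.0710

118.0710


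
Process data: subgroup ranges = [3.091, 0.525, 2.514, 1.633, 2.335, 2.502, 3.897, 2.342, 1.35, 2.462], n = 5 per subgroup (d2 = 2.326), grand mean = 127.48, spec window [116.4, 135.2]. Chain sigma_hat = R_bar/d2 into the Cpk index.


R_bar = (3.091 + 0.525 + 2.514 + 1.633 + 2.335 + 2.502 + 3.897 + 2.342 + 1.35 + 2.462) / 10 = 2.2651
sigma = R_bar / d2 = 2.2651 / 2.326 = 0.97381771
Cp = (USL - LSL)/(6*sigma) = (135.2 - 116.4)/(6*0.97381771) = 3.2176
Cpu = (135.2 - 127.48)/(3*0.97381771) = 2.6425
Cpl = (127.48 - 116.4)/(3*0.97381771) = 3.7926
Cpk = min(Cpu, Cpl) = 2.6425

2.6425


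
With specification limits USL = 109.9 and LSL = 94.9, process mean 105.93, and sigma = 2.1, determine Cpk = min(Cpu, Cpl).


Cpu = (USL - mean) / (3*sigma) = (109.9 - 105.93) / (3*2.1) = 0.6302
Cpl = (mean - LSL) / (3*sigma) = (105.93 - 94.9) / (3*2.1) = 1.7508
Cpk = min(Cpu, Cpl) = 0.6302

0.6302


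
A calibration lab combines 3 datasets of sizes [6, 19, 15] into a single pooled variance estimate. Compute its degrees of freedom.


nu = sum_i (n_i - 1)
nu = ((6 - 1) + (19 - 1) + (15 - 1))
nu = 5 + 18 + 14
nu = 37

37


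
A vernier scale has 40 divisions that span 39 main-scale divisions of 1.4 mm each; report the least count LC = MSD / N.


LC = MSD / n_div
= 1.4 / 40
= 0.0350

0.0350


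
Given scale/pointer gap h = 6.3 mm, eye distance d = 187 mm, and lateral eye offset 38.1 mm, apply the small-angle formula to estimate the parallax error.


error = h * offset / d
= 6.3 * 38.1 / 187
= 1.2836

1.2836


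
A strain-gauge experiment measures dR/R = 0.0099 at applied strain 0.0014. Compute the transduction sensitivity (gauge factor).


GF = (dR/R) / epsilon
= 0.0099 / 0.0014
= 7.0714

7.0714


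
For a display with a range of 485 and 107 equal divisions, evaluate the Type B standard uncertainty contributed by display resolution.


resolution = range / divisions
resolution = 485 / 107 = 4.5327103
u_res = resolution / (2*sqrt(3))
u_res = 4.5327103 / 3.4641016
u_res = 1.3085

1.3085


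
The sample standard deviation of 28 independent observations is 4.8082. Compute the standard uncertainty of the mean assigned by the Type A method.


u_A = s / sqrt(n)
u_A = 4.8082 / sqrt(28)
u_A = 4.8082 / 5.2915026
u_A = 0.9087

0.9087


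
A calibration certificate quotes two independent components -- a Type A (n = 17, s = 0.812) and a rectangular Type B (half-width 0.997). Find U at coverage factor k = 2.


u_A = s / sqrt(n) = 0.812 / sqrt(17) = 0.19693893
u_B = half_width / sqrt(3) = 0.997 / sqrt(3) = 0.57561822
uc = sqrt(u_A^2 + u_B^2) = sqrt(0.19693893^2 + 0.57561822^2) = 0.60837593
U = k * uc = 2 * 0.60837593
U = 1.2168

1.2168


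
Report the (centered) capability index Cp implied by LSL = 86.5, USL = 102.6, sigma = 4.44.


Cp = (USL - LSL) / (6 * sigma)
= (102.6 - 86.5) / (6 * 4.44)
= 16.1000 / 26.6400
= 0.6044

0.6044


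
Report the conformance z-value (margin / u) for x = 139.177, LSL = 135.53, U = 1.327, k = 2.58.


u = U / k = 1.327 / 2.58 = 0.51434109
margin = |LSL - x| = |135.53 - 139.177| = 3.647
z = margin / u = 3.647 / 0.51434109
z = 7.0906

7.0906


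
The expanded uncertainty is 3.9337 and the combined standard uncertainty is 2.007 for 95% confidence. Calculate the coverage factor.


k = U / uc
k = 3.9337 / 2.007
k = 1.96

1.96


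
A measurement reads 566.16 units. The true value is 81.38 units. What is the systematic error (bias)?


Systematic error = measured - true
= 566.16 - 81.38
= 484.7800

484.7800


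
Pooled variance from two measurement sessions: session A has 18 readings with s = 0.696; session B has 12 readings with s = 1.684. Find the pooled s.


s_p = sqrt(((n1-1)*s1^2 + (n2-1)*s2^2) / (n1+n2-2))
numerator = (18-1)*0.696^2 + (12-1)*1.684^2 = 8.235072 + 31.194416 = 39.429488
denominator = 18 + 12 - 2 = 28
s_p^2 = 39.429488 / 28 = 1.408196
s_p = sqrt(1.408196) = 1.1867

1.1867


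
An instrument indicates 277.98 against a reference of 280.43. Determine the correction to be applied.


Correction = standard - reading
= 280.43 - 277.98
= 2.4500

2.4500


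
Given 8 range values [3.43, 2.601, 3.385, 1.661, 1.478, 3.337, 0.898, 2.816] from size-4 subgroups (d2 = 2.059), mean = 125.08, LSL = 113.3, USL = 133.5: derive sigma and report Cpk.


R_bar = (3.43 + 2.601 + 3.385 + 1.661 + 1.478 + 3.337 + 0.898 + 2.816) / 8 = 2.45075
sigma = R_bar / d2 = 2.45075 / 2.059 = 1.1902623
Cp = (USL - LSL)/(6*sigma) = (133.5 - 113.3)/(6*1.1902623) = 2.8285
Cpu = (133.5 - 125.08)/(3*1.1902623) = 2.3580
Cpl = (125.08 - 113.3)/(3*1.1902623) = 3.2990
Cpk = min(Cpu, Cpl) = 2.3580

2.3580


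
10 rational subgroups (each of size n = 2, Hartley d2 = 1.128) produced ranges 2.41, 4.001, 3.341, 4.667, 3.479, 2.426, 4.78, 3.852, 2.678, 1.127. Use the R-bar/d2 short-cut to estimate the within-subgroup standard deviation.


R_bar = (2.41 + 4.001 + 3.341 + 4.667 + 3.479 + 2.426 + 4.78 + 3.852 + 2.678 + 1.127) / 10
R_bar = 32.761 / 10 = 3.2761
sigma_hat = R_bar / d2 = 3.2761 / 1.128 = 2.9043

2.9043


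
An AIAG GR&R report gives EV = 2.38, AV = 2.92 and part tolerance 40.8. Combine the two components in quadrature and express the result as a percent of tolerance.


GRR = sqrt(EV^2 + AV^2) = sqrt(2.38^2 + 2.92^2) = 3.7670678
%GRR = GRR / tol * 100 = 3.7670678 / 40.8 * 100
%GRR = 9.2330

9.2330


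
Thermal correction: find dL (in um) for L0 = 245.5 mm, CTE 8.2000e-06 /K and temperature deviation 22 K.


dL = L * alpha * dT
= 245.5 * 8.2000e-06 * 22
= 0.0442882 mm
dL_um = 0.0442882 * 1000 = 44.2882 um

44.2882


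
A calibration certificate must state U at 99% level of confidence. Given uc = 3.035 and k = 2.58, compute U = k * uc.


U = k * uc
U = 2.58 * 3.035
U = 7.8303

7.8303


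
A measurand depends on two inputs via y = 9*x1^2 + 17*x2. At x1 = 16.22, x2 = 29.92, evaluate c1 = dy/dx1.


y = 9*x1^2 + 17*x2
dy/dx1 = 2*9*x1
Evaluate at x1 = 16.22: c1 = 18 * 16.22
c1 = 291.9600

291.9600


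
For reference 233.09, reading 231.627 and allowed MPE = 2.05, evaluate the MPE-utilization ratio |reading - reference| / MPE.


e = indication - reference = 231.627 - 233.09 = -1.4630
|e| = 1.4630
ratio = |e| / MPE = 1.4630 / 2.05
ratio = 0.7137

0.7137


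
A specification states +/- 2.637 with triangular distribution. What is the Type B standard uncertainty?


u_B = half_width / sqrt(6)
u_B = 2.637 / 2.4494897
u_B = 1.0766

1.0766


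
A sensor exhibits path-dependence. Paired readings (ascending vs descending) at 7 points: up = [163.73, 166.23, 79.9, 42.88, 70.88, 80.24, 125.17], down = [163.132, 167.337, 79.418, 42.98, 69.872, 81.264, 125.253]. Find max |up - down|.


|163.73 - 163.132| = 0.5980
|166.23 - 167.337| = 1.1070
|79.9 - 79.418| = 0.4820
|42.88 - 42.98| = 0.1000
|70.88 - 69.872| = 1.0080
|80.24 - 81.264| = 1.0240
|125.17 - 125.253| = 0.0830
hysteresis = max(diffs) = 1.1070

1.1070


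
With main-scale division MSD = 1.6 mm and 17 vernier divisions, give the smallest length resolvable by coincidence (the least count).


LC = MSD / n_div
= 1.6 / 17
= 0.0941

0.0941


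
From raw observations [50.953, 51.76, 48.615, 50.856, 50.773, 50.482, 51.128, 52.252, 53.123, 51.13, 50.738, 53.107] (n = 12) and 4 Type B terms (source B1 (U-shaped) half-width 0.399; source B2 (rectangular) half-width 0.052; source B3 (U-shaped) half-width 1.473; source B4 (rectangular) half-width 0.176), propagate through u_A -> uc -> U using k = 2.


mean = (50.953 + 51.76 + 48.615 + 50.856 + 50.773 + 50.482 + 51.128 + 52.252 + 53.123 + 51.13 + 50.738 + 53.107) / 12 = 51.24308333
s = sqrt(sum((x - mean)^2)/(n-1)) = 1.2253222
u_A = s / sqrt(n) = 1.2253222 / sqrt(12) = 0.35372005
u_B1 = 0.399 / sqrt(2) = 0.28213561
u_B2 = 0.052 / sqrt(3) = 0.030022214
u_B3 = 1.473 / sqrt(2) = 1.0415683
u_B4 = 0.176 / sqrt(3) = 0.10161365
uc = sqrt(0.35372005^2 + 0.28213561^2 + 0.030022214^2 + 1.0415683^2 + 0.10161365^2) = 1.1405304
U = k * uc = 2 * 1.1405304
U = 2.2811

2.2811


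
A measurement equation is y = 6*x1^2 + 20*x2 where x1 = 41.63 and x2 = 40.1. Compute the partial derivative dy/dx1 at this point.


y = 6*x1^2 + 20*x2
dy/dx1 = 2*6*x1
Evaluate at x1 = 41.63: c1 = 12 * 41.63
c1 = 499.5600

499.5600


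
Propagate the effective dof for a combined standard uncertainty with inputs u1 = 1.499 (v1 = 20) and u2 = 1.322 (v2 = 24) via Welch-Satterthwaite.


uc = sqrt(u1^2 + u2^2) = sqrt(1.499^2 + 1.322^2) = 1.9986708
v_eff = uc^4 / (u1^4/v1 + u2^4/v2)
= 1.9986708^4 / (1.499^4/20 + 1.322^4/24)
= 15.957508 / 0.37971731
v_eff = 42.0247

42.0247


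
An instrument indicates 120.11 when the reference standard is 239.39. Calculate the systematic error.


Systematic error = measured - true
= 120.11 - 239.39
= -119.2800

-119.2800


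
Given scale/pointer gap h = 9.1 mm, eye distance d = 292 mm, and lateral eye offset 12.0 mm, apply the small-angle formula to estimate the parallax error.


error = h * offset / d
= 9.1 * 12.0 / 292
= 0.3740

0.3740


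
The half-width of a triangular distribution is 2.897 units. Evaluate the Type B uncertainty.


u_B = half_width / sqrt(6)
u_B = 2.897 / 2.4494897
u_B = 1.1827

1.1827


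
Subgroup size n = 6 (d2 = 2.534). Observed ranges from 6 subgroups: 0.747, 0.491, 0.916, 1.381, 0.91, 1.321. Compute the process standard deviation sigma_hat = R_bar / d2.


R_bar = (0.747 + 0.491 + 0.916 + 1.381 + 0.91 + 1.321) / 6
R_bar = 5.766 / 6 = 0.961
sigma_hat = R_bar / d2 = 0.961 / 2.534 = 0.3792

0.3792


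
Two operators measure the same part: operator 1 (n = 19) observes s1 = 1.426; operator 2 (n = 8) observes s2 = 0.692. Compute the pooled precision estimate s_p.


s_p = sqrt(((n1-1)*s1^2 + (n2-1)*s2^2) / (n1+n2-2))
numerator = (19-1)*1.426^2 + (8-1)*0.692^2 = 36.602568 + 3.352048 = 39.954616
denominator = 19 + 8 - 2 = 25
s_p^2 = 39.954616 / 25 = 1.5981846
s_p = sqrt(1.5981846) = 1.2642

1.2642


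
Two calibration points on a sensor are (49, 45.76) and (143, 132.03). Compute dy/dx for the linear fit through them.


slope = (y2 - y1) / (x2 - x1)
= (132.03 - 45.76) / (143 - 49)
= 86.2700 / 94
= 0.9178

0.9178


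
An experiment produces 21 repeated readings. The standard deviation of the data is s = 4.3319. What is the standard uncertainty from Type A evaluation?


u_A = s / sqrt(n)
u_A = 4.3319 / sqrt(21)
u_A = 4.3319 / 4.5825757
u_A = 0.9453

0.9453


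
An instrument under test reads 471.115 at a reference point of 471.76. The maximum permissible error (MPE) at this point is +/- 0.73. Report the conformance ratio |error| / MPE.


e = indication - reference = 471.115 - 471.76 = -0.6450
|e| = 0.6450
ratio = |e| / MPE = 0.6450 / 0.73
ratio = 0.8836

0.8836


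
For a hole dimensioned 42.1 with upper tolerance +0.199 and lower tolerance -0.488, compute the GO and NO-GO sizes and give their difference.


GO = nominal - lower_tol (smallest hole = maximum material condition)
GO = 42.1 - 0.488 = 41.612
NO-GO = nominal + upper_tol (largest hole = least material condition)
NO-GO = 42.1 + 0.199 = 42.299
spread = NO-GO - GO = 42.299 - 41.612 = 0.6870

0.6870


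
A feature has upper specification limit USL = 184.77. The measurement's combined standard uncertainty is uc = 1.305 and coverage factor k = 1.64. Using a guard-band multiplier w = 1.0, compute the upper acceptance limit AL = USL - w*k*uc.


U = k * uc = 1.64 * 1.305 = 2.1402
guard band g = w * U = 1.0 * 2.1402 = 2.1402
AL = USL - g = 184.77 - 2.1402
AL = 182.6298

182.6298


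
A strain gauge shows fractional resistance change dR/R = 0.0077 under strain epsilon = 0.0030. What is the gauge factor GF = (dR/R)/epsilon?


GF = (dR/R) / epsilon
= 0.0077 / 0.0030
= 2.5667

2.5667


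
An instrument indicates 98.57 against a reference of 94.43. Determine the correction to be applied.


Correction = standard - reading
= 94.43 - 98.57
= -4.1400

-4.1400


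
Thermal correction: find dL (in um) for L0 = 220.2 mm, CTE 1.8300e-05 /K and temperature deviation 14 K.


dL = L * alpha * dT
= 220.2 * 1.8300e-05 * 14
= 0.0564152 mm
dL_um = 0.0564152 * 1000 = 56.4152 um

56.4152


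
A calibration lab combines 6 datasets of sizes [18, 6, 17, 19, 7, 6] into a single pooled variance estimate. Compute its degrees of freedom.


nu = sum_i (n_i - 1)
nu = ((18 - 1) + (6 - 1) + (17 - 1) + (19 - 1) + (7 - 1) + (6 - 1))
nu = 17 + 5 + 16 + 18 + 6 + 5
nu = 67

67


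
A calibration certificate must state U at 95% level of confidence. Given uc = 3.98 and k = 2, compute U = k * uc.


U = k * uc
U = 2 * 3.98
U = 7.9600

7.9600


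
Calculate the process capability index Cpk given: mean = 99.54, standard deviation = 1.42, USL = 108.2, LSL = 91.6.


Cpu = (USL - mean) / (3*sigma) = (108.2 - 99.54) / (3*1.42) = 2.0329
Cpl = (mean - LSL) / (3*sigma) = (99.54 - 91.6) / (3*1.42) = 1.8638
Cpk = min(Cpu, Cpl) = 1.8638

1.8638


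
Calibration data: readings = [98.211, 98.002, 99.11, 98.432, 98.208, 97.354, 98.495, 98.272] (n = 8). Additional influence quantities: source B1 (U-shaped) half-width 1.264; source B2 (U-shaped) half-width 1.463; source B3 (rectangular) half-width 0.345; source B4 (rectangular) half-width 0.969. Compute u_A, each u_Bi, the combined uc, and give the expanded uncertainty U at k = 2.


mean = (98.211 + 98.002 + 99.11 + 98.432 + 98.208 + 97.354 + 98.495 + 98.272) / 8 = 98.2605
s = sqrt(sum((x - mean)^2)/(n-1)) = 0.492799
u_A = s / sqrt(n) = 0.492799 / sqrt(8) = 0.17423076
u_B1 = 1.264 / sqrt(2) = 0.89378297
u_B2 = 1.463 / sqrt(2) = 1.0344972
u_B3 = 0.345 / sqrt(3) = 0.19918584
u_B4 = 0.969 / sqrt(3) = 0.55945241
uc = sqrt(0.17423076^2 + 0.89378297^2 + 1.0344972^2 + 0.19918584^2 + 0.55945241^2) = 1.5006834
U = k * uc = 2 * 1.5006834
U = 3.0014

3.0014


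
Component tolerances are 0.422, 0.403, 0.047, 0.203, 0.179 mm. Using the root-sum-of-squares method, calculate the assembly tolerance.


RSS = sqrt(0.422^2 + 0.403^2 + 0.047^2 + 0.203^2 + 0.179^2)
= sqrt(0.415952)
= 0.6449

0.6449


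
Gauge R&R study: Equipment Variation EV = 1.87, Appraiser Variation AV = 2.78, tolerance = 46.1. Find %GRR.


GRR = sqrt(EV^2 + AV^2) = sqrt(1.87^2 + 2.78^2) = 3.3504179
%GRR = GRR / tol * 100 = 3.3504179 / 46.1 * 100
%GRR = 7.2677

7.2677


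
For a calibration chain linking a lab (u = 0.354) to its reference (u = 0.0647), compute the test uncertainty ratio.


TUR = u_lab / u_ref
= 0.354 / 0.0647
= 5.4714

5.4714


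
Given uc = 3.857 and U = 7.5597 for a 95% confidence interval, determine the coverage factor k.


k = U / uc
k = 7.5597 / 3.857
k = 1.96

1.96


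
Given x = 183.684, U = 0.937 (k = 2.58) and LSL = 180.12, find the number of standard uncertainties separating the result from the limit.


u = U / k = 0.937 / 2.58 = 0.36317829
margin = |LSL - x| = |180.12 - 183.684| = 3.564
z = margin / u = 3.564 / 0.36317829
z = 9.8134

9.8134


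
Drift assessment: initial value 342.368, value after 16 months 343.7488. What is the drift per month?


rate = (v2 - v1) / months
= (343.7488 - 342.368) / 16
= 1.3808 / 16
= 0.0863

0.0863


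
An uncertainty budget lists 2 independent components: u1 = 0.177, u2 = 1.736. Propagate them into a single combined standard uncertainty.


uc = sqrt(0.177^2 + 1.736^2)
uc = sqrt(3.045025)
uc = 1.7450

1.7450


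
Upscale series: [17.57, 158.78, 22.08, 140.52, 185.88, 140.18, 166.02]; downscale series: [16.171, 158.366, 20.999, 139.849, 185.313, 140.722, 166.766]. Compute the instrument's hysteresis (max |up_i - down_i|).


|17.57 - 16.171| = 1.3990
|158.78 - 158.366| = 0.4140
|22.08 - 20.999| = 1.0810
|140.52 - 139.849| = 0.6710
|185.88 - 185.313| = 0.5670
|140.18 - 140.722| = 0.5420
|166.02 - 166.766| = 0.7460
hysteresis = max(diffs) = 1.3990

1.3990


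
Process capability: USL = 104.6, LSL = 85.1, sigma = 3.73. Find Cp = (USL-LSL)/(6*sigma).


Cp = (USL - LSL) / (6 * sigma)
= (104.6 - 85.1) / (6 * 3.73)
= 19.5000 / 22.3800
= 0.8713

0.8713


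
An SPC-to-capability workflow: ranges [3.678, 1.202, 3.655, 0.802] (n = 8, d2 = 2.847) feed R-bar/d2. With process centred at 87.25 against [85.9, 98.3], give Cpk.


R_bar = (3.678 + 1.202 + 3.655 + 0.802) / 4 = 2.33425
sigma = R_bar / d2 = 2.33425 / 2.847 = 0.81989814
Cp = (USL - LSL)/(6*sigma) = (98.3 - 85.9)/(6*0.81989814) = 2.5206
Cpu = (98.3 - 87.25)/(3*0.81989814) = 4.4924
Cpl = (87.25 - 85.9)/(3*0.81989814) = 0.5488
Cpk = min(Cpu, Cpl) = 0.5488

0.5488


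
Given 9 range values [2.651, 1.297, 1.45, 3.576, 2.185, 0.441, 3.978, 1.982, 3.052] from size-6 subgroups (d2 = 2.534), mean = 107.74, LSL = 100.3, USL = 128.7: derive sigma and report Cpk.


R_bar = (2.651 + 1.297 + 1.45 + 3.576 + 2.185 + 0.441 + 3.978 + 1.982 + 3.052) / 9 = 2.2902222
sigma = R_bar / d2 = 2.2902222 / 2.534 = 0.90379724
Cp = (USL - LSL)/(6*sigma) = (128.7 - 100.3)/(6*0.90379724) = 5.2372
Cpu = (128.7 - 107.74)/(3*0.90379724) = 7.7303
Cpl = (107.74 - 100.3)/(3*0.90379724) = 2.7440
Cpk = min(Cpu, Cpl) = 2.7440

2.7440


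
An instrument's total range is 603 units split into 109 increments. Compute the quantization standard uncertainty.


resolution = range / divisions
resolution = 603 / 109 = 5.5321101
u_res = resolution / (2*sqrt(3))
u_res = 5.5321101 / 3.4641016
u_res = 1.5970

1.5970


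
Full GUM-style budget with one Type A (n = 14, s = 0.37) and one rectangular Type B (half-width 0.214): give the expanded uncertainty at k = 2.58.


u_A = s / sqrt(n) = 0.37 / sqrt(14) = 0.09888666
u_B = half_width / sqrt(3) = 0.214 / sqrt(3) = 0.12355296
uc = sqrt(u_A^2 + u_B^2) = sqrt(0.09888666^2 + 0.12355296^2) = 0.15825266
U = k * uc = 2.58 * 0.15825266
U = 0.4083

0.4083


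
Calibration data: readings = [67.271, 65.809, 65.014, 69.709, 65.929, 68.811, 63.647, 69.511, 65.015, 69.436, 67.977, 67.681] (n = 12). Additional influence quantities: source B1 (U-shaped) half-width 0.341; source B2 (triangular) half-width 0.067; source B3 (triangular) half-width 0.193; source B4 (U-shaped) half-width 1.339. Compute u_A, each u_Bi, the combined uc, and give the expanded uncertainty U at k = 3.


mean = (67.271 + 65.809 + 65.014 + 69.709 + 65.929 + 68.811 + 63.647 + 69.511 + 65.015 + 69.436 + 67.977 + 67.681) / 12 = 67.15083333
s = sqrt(sum((x - mean)^2)/(n-1)) = 2.039806
u_A = s / sqrt(n) = 2.039806 / sqrt(12) = 0.58884127
u_B1 = 0.341 / sqrt(2) = 0.24112341
u_B2 = 0.067 / sqrt(6) = 0.027352635
u_B3 = 0.193 / sqrt(6) = 0.07879192
u_B4 = 1.339 / sqrt(2) = 0.94681598
uc = sqrt(0.58884127^2 + 0.24112341^2 + 0.027352635^2 + 0.07879192^2 + 0.94681598^2) = 1.1438057
U = k * uc = 3 * 1.1438057
U = 3.4314

3.4314


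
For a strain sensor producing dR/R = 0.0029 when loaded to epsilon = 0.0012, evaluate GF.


GF = (dR/R) / epsilon
= 0.0029 / 0.0012
= 2.4167

2.4167


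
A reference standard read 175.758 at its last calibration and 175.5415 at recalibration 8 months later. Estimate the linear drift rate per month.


rate = (v2 - v1) / months
= (175.5415 - 175.758) / 8
= -0.2165 / 8
= -0.0271

-0.0271


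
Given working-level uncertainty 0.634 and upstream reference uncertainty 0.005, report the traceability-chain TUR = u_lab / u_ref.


TUR = u_lab / u_ref
= 0.634 / 0.005
= 126.8000

126.8000


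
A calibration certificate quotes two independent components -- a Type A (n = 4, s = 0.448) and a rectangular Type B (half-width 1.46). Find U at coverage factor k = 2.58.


u_A = s / sqrt(n) = 0.448 / sqrt(4) = 0.224
u_B = half_width / sqrt(3) = 1.46 / sqrt(3) = 0.84293139
uc = sqrt(u_A^2 + u_B^2) = sqrt(0.224^2 + 0.84293139^2) = 0.87218652
U = k * uc = 2.58 * 0.87218652
U = 2.2502

2.2502


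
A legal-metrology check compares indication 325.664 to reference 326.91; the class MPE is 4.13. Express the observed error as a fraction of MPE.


e = indication - reference = 325.664 - 326.91 = -1.2460
|e| = 1.2460
ratio = |e| / MPE = 1.2460 / 4.13
ratio = 0.3017

0.3017


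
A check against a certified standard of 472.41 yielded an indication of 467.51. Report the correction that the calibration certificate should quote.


Correction = standard - reading
= 472.41 - 467.51
= 4.9000

4.9000


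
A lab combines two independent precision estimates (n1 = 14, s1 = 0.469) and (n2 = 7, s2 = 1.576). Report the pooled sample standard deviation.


s_p = sqrt(((n1-1)*s1^2 + (n2-1)*s2^2) / (n1+n2-2))
numerator = (14-1)*0.469^2 + (7-1)*1.576^2 = 2.859493 + 14.902656 = 17.762149
denominator = 14 + 7 - 2 = 19
s_p^2 = 17.762149 / 19 = 0.93484995
s_p = sqrt(0.93484995) = 0.9669

0.9669


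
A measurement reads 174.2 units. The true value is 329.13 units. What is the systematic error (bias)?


Systematic error = measured - true
= 174.2 - 329.13
= -154.9300

-154.9300


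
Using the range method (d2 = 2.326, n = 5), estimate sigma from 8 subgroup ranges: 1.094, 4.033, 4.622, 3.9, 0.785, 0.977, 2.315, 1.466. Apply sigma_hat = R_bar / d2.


R_bar = (1.094 + 4.033 + 4.622 + 3.9 + 0.785 + 0.977 + 2.315 + 1.466) / 8
R_bar = 19.192 / 8 = 2.399
sigma_hat = R_bar / d2 = 2.399 / 2.326 = 1.0314

1.0314


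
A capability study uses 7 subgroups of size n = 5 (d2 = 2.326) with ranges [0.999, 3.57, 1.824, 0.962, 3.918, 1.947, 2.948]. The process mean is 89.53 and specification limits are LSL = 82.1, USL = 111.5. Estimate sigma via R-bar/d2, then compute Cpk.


R_bar = (0.999 + 3.57 + 1.824 + 0.962 + 3.918 + 1.947 + 2.948) / 7 = 2.3097143
sigma = R_bar / d2 = 2.3097143 / 2.326 = 0.99299841
Cp = (USL - LSL)/(6*sigma) = (111.5 - 82.1)/(6*0.99299841) = 4.9345
Cpu = (111.5 - 89.53)/(3*0.99299841) = 7.3750
Cpl = (89.53 - 82.1)/(3*0.99299841) = 2.4941
Cpk = min(Cpu, Cpl) = 2.4941

2.4941


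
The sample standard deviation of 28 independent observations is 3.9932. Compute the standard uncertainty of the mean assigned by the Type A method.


u_A = s / sqrt(n)
u_A = 3.9932 / sqrt(28)
u_A = 3.9932 / 5.2915026
u_A = 0.7546

0.7546


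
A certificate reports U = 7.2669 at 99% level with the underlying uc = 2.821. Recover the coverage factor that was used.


k = U / uc
k = 7.2669 / 2.821
k = 2.576

2.576


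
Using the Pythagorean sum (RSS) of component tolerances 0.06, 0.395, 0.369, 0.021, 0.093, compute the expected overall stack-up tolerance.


RSS = sqrt(0.06^2 + 0.395^2 + 0.369^2 + 0.021^2 + 0.093^2)
= sqrt(0.304876)
= 0.5522

0.5522


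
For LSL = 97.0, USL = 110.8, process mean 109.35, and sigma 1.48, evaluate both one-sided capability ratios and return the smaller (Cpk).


Cpu = (USL - mean) / (3*sigma) = (110.8 - 109.35) / (3*1.48) = 0.3266
Cpl = (mean - LSL) / (3*sigma) = (109.35 - 97.0) / (3*1.48) = 2.7815
Cpk = min(Cpu, Cpl) = 0.3266

0.3266


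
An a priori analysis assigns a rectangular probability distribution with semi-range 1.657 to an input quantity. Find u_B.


u_B = half_width / sqrt(3)
u_B = 1.657 / 1.7320508
u_B = 0.9567

0.9567


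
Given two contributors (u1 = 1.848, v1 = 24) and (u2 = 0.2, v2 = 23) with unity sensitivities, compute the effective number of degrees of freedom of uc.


uc = sqrt(u1^2 + u2^2) = sqrt(1.848^2 + 0.2^2) = 1.858791
v_eff = uc^4 / (u1^4/v1 + u2^4/v2)
= 1.858791^4 / (1.848^4/24 + 0.2^4/23)
= 11.937744 / 0.4860252
v_eff = 24.5620

24.5620


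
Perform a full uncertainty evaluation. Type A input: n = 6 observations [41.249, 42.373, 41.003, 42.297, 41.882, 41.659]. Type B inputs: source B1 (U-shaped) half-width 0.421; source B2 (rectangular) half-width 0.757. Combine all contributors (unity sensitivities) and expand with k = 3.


mean = (41.249 + 42.373 + 41.003 + 42.297 + 41.882 + 41.659) / 6 = 41.74383333
s = sqrt(sum((x - mean)^2)/(n-1)) = 0.55169282
u_A = s / sqrt(n) = 0.55169282 / sqrt(6) = 0.22522765
u_B1 = 0.421 / sqrt(2) = 0.29769195
u_B2 = 0.757 / sqrt(3) = 0.43705415
uc = sqrt(0.22522765^2 + 0.29769195^2 + 0.43705415^2) = 0.57477328
U = k * uc = 3 * 0.57477328
U = 1.7243

1.7243
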